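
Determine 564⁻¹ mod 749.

By the extended Euclidean algorithm:
749 = 1·564 + 185
564 = 3·185 + 9
185 = 20·9 + 5
9 = 1·5 + 4
5 = 1·4 + 1
4 = 4·1 + 0
gcd(564, 749) = 1, so the inverse exists.
Back-substitute for 1:
1 = 1·5 − 1·4
  = −1·9 + 2·5
  = 2·185 − 41·9
  = −41·564 + 125·185
  = 125·749 − 166·564
So 564⁻¹ ≡ −166 ≡ 583 (mod 749).

583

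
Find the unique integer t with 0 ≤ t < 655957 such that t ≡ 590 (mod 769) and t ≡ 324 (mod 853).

549656

769⁻¹ mod 853: 769×132 ≡ 1 (mod 853), so 769⁻¹ ≡ 132.
t = 590 + 769×((324 − 590)×132 mod 853) = 590 + 769×714 = 549656.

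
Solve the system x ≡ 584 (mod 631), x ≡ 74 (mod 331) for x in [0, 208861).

631⁻¹ mod 331: 631×32 ≡ 1 (mod 331), so 631⁻¹ ≡ 32.
x = 584 + 631×((74 − 584)×32 mod 331) = 584 + 631×230 = 145714.

145714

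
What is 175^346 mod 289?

247

346 in binary is 101011010, i.e. 346 = 256 + 64 + 16 + 8 + 2.
175^1 ≡ 175 (mod 289)
175^2 ≡ 175^2 = 30625 ≡ 280 (mod 289)
175^4 ≡ 280^2 = 78400 ≡ 81 (mod 289)
175^8 ≡ 81^2 = 6561 ≡ 203 (mod 289)
175^16 ≡ 203^2 = 41209 ≡ 171 (mod 289)
175^32 ≡ 171^2 = 29241 ≡ 52 (mod 289)
175^64 ≡ 52^2 = 2704 ≡ 103 (mod 289)
175^128 ≡ 103^2 = 10609 ≡ 205 (mod 289)
175^256 ≡ 205^2 = 42025 ≡ 120 (mod 289)
175^346 = 175^256 * 175^64 * 175^16 * 175^8 * 175^2 ≡ 120 * 103 * 171 * 203 * 280 (mod 289).
Accumulate the product:
120 * 103 = 12360 ≡ 222
222 * 171 = 37962 ≡ 103
103 * 203 = 20909 ≡ 101
101 * 280 = 28280 ≡ 247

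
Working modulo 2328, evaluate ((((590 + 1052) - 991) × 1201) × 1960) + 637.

1645

590 + 1052 = 1642
1642 - 991 = 651
651 × 1201 = 781851 ≡ 1971 (mod 2328)
1971 × 1960 = 3863160 ≡ 1008 (mod 2328)
1008 + 637 = 1645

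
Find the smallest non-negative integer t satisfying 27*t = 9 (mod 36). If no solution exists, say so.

gcd(27, 36) = 9, and 9 | 9, so solutions exist.
Divide through by 9: 3*t ≡ 1 mod 4.
3⁻¹ ≡ 3 (mod 4).
t ≡ 3*1 ≡ 3 (mod 4).
The smallest non-negative solution is t = 3.

3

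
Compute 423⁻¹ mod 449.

449 = 1*423 + 26
423 = 16*26 + 7
26 = 3*7 + 5
7 = 1*5 + 2
5 = 2*2 + 1
2 = 2*1 + 0
gcd(423, 449) = 1, so the inverse exists.
Back-substitute for 1:
1 = 1*5 − 2*2
  = −2*7 + 3*5
  = 3*26 − 11*7
  = −11*423 + 179*26
  = 179*449 − 190*423
So 423⁻¹ ≡ −190 ≡ 259 (mod 449).

259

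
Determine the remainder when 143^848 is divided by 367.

Compute successive squares:
848 in binary is 1101010000, i.e. 848 = 512 + 256 + 64 + 16.
143^1 ≡ 143 (mod 367)
143^2 ≡ 143^2 = 20449 ≡ 264 (mod 367)
143^4 ≡ 264^2 = 69696 ≡ 333 (mod 367)
143^8 ≡ 333^2 = 110889 ≡ 55 (mod 367)
143^16 ≡ 55^2 = 3025 ≡ 89 (mod 367)
143^32 ≡ 89^2 = 7921 ≡ 214 (mod 367)
143^64 ≡ 214^2 = 45796 ≡ 288 (mod 367)
143^128 ≡ 288^2 = 82944 ≡ 2 (mod 367)
143^256 ≡ 2^2 = 4 (mod 367)
143^512 ≡ 4^2 = 16 (mod 367)
143^848 = 143^512 × 143^256 × 143^64 × 143^16 ≡ 16 × 4 × 288 × 89 (mod 367).
Accumulate the product:
16 × 4 = 64
64 × 288 = 18432 ≡ 82
82 × 89 = 7298 ≡ 325

325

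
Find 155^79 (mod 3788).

3643

79 in binary is 1001111, i.e. 79 = 64 + 8 + 4 + 2 + 1.
155^1 ≡ 155 (mod 3788)
155^2 ≡ 155^2 = 24025 ≡ 1297 (mod 3788)
155^4 ≡ 1297^2 = 1682209 ≡ 337 (mod 3788)
155^8 ≡ 337^2 = 113569 ≡ 3717 (mod 3788)
155^16 ≡ 3717^2 = 13816089 ≡ 1253 (mod 3788)
155^32 ≡ 1253^2 = 1570009 ≡ 1777 (mod 3788)
155^64 ≡ 1777^2 = 3157729 ≡ 2325 (mod 3788)
155^79 = 155^64 * 155^8 * 155^4 * 155^2 * 155^1 ≡ 2325 * 3717 * 337 * 1297 * 155 (mod 3788).
Accumulate the product:
2325 * 3717 = 8642025 ≡ 1597
1597 * 337 = 538189 ≡ 293
293 * 1297 = 380021 ≡ 1221
1221 * 155 = 189255 ≡ 3643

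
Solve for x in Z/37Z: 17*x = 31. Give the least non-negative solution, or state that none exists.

gcd(17, 37) = 1, so a unique solution mod 37 exists.
17⁻¹ ≡ 24 (mod 37).
x ≡ 24*31 ≡ 4 (mod 37).

4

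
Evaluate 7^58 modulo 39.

4

58 in binary is 111010, i.e. 58 = 32 + 16 + 8 + 2.
7^1 ≡ 7 (mod 39)
7^2 ≡ 7^2 = 49 ≡ 10 (mod 39)
7^4 ≡ 10^2 = 100 ≡ 22 (mod 39)
7^8 ≡ 22^2 = 484 ≡ 16 (mod 39)
7^16 ≡ 16^2 = 256 ≡ 22 (mod 39)
7^32 ≡ 22^2 = 484 ≡ 16 (mod 39)
7^58 = 7^32 × 7^16 × 7^8 × 7^2 ≡ 16 × 22 × 16 × 10 (mod 39).
Accumulate the product:
16 × 22 = 352 ≡ 1
1 × 16 = 16
16 × 10 = 160 ≡ 4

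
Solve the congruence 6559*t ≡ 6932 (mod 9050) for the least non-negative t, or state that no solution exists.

2148

gcd(6559, 9050) = 1, so a unique solution mod 9050 exists.
6559⁻¹ ≡ 7139 (mod 9050).
t ≡ 7139*6932 ≡ 2148 (mod 9050).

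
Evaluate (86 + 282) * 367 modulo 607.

86 + 282 = 368
368 * 367 = 135056 ≡ 302 (mod 607)

302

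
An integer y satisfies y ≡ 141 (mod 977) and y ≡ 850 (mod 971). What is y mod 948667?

273701

977⁻¹ mod 971: 977×162 ≡ 1 (mod 971), so 977⁻¹ ≡ 162.
y = 141 + 977×((850 − 141)×162 mod 971) = 141 + 977×280 = 273701.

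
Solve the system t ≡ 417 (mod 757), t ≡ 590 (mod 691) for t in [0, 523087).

757⁻¹ mod 691: 757·178 ≡ 1 (mod 691), so 757⁻¹ ≡ 178.
t = 417 + 757·((590 − 417)·178 mod 691) = 417 + 757·390 = 295647.
Check: 295647 mod 757 = 417, 295647 mod 691 = 590. ✓

295647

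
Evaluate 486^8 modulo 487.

Using repeated squaring:
486^1 ≡ 486 (mod 487)
486^2 ≡ 486^2 = 236196 ≡ 1 (mod 487)
486^4 ≡ 1^2 = 1 (mod 487)
486^8 ≡ 1^2 = 1 (mod 487)
So 486^8 ≡ 1 (mod 487).

1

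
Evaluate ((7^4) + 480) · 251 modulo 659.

208

(7)^4 ≡ 424 (mod 659)
424 + 480 = 904 ≡ 245 (mod 659)
245 · 251 = 61495 ≡ 208 (mod 659)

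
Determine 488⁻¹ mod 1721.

1721 = 3*488 + 257
488 = 1*257 + 231
257 = 1*231 + 26
231 = 8*26 + 23
26 = 1*23 + 3
23 = 7*3 + 2
3 = 1*2 + 1
2 = 2*1 + 0
gcd(488, 1721) = 1, so the inverse exists.
Back-substitute for 1:
1 = 1*3 − 1*2
  = −1*23 + 8*3
  = 8*26 − 9*23
  = −9*231 + 80*26
  = 80*257 − 89*231
  = −89*488 + 169*257
  = 169*1721 − 596*488
So 488⁻¹ ≡ −596 ≡ 1125 (mod 1721).

1125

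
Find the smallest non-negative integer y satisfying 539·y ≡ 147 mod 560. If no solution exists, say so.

73

gcd(539, 560) = 7, and 7 | 147, so solutions exist.
Divide through by 7: 77·y mod 80 = 21.
77⁻¹ ≡ 53 (mod 80).
y ≡ 53·21 ≡ 73 (mod 80).
The smallest non-negative solution is y = 73.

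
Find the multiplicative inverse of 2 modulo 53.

Run the extended Euclidean algorithm:
53 = 26·2 + 1
2 = 2·1 + 0
gcd(2, 53) = 1, so the inverse exists.
Back-substitute for 1:
1 = 1·53 − 26·2
So 2⁻¹ ≡ −26 ≡ 27 (mod 53).

27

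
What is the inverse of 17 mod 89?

89 = 5×17 + 4
17 = 4×4 + 1
4 = 4×1 + 0
gcd(17, 89) = 1, so the inverse exists.
Back-substitute for 1:
1 = 1×17 − 4×4
  = −4×89 + 21×17
So 17⁻¹ ≡ 21 (mod 89).

21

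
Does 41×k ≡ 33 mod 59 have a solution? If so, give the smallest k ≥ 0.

8

gcd(41, 59) = 1, so a unique solution mod 59 exists.
41⁻¹ ≡ 36 (mod 59).
k ≡ 36×33 ≡ 8 (mod 59).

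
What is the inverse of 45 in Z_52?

52 = 1·45 + 7
45 = 6·7 + 3
7 = 2·3 + 1
3 = 3·1 + 0
gcd(45, 52) = 1, so the inverse exists.
Bézout: 1 = 13·52 − 15·45.
So 45⁻¹ ≡ −15 ≡ 37 (mod 52).

37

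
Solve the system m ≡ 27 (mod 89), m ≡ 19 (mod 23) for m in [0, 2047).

1629

89⁻¹ mod 23: 89*15 ≡ 1 (mod 23), so 89⁻¹ ≡ 15.
m = 27 + 89*((19 − 27)*15 mod 23) = 27 + 89*18 = 1629.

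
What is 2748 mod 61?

3

2748 = 45×61 + 3, so 2748 ≡ 3 (mod 61).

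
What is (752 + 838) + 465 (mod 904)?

247

752 + 838 = 1590 ≡ 686 (mod 904)
686 + 465 = 1151 ≡ 247 (mod 904)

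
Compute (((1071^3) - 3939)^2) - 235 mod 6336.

(1071)^3 ≡ 207 (mod 6336)
207 - 3939 = -3732 ≡ 2604 (mod 6336)
(2604)^2 ≡ 1296 (mod 6336)
1296 - 235 = 1061

1061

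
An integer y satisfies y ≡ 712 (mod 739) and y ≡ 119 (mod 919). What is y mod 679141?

278576

739⁻¹ mod 919: 739×97 ≡ 1 (mod 919), so 739⁻¹ ≡ 97.
y = 712 + 739×((119 − 712)×97 mod 919) = 712 + 739×376 = 278576.
Check: 278576 mod 739 = 712, 278576 mod 919 = 119. ✓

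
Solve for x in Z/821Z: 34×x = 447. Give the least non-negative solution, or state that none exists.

gcd(34, 821) = 1, so a unique solution mod 821 exists.
34⁻¹ ≡ 652 (mod 821).
x ≡ 652×447 ≡ 810 (mod 821).

810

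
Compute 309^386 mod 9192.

Using repeated squaring:
386 in binary is 110000010, i.e. 386 = 256 + 128 + 2.
309^1 ≡ 309 (mod 9192)
309^2 ≡ 309^2 = 95481 ≡ 3561 (mod 9192)
309^4 ≡ 3561^2 = 12680721 ≡ 4953 (mod 9192)
309^8 ≡ 4953^2 = 24532209 ≡ 7953 (mod 9192)
309^16 ≡ 7953^2 = 63250209 ≡ 57 (mod 9192)
309^32 ≡ 57^2 = 3249 (mod 9192)
309^64 ≡ 3249^2 = 10556001 ≡ 3585 (mod 9192)
309^128 ≡ 3585^2 = 12852225 ≡ 1809 (mod 9192)
309^256 ≡ 1809^2 = 3272481 ≡ 129 (mod 9192)
309^386 = 309^256 * 309^128 * 309^2 ≡ 129 * 1809 * 3561 (mod 9192).
Accumulate the product:
129 * 1809 = 233361 ≡ 3561
3561 * 3561 = 12680721 ≡ 4953

4953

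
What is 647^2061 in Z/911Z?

Using repeated squaring:
647^1 ≡ 647 (mod 911)
647^2 ≡ 647^2 = 418609 ≡ 460 (mod 911)
647^4 ≡ 460^2 = 211600 ≡ 248 (mod 911)
647^8 ≡ 248^2 = 61504 ≡ 467 (mod 911)
647^16 ≡ 467^2 = 218089 ≡ 360 (mod 911)
647^32 ≡ 360^2 = 129600 ≡ 238 (mod 911)
647^64 ≡ 238^2 = 56644 ≡ 162 (mod 911)
647^128 ≡ 162^2 = 26244 ≡ 736 (mod 911)
647^256 ≡ 736^2 = 541696 ≡ 562 (mod 911)
647^512 ≡ 562^2 = 315844 ≡ 638 (mod 911)
647^1024 ≡ 638^2 = 407044 ≡ 738 (mod 911)
647^2048 ≡ 738^2 = 544644 ≡ 777 (mod 911)
647^2061 = 647^2048 * 647^8 * 647^4 * 647^1 ≡ 777 * 467 * 248 * 647 (mod 911).
Accumulate the product:
777 * 467 = 362859 ≡ 281
281 * 248 = 69688 ≡ 452
452 * 647 = 292444 ≡ 13

13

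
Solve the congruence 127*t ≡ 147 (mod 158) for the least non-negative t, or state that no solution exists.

gcd(127, 158) = 1, so a unique solution mod 158 exists.
127⁻¹ ≡ 107 (mod 158).
t ≡ 107*147 ≡ 87 (mod 158).

87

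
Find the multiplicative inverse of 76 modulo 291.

Apply the Euclidean algorithm and back-substitute:
291 = 3·76 + 63
76 = 1·63 + 13
63 = 4·13 + 11
13 = 1·11 + 2
11 = 5·2 + 1
2 = 2·1 + 0
gcd(76, 291) = 1, so the inverse exists.
Bézout: 1 = 35·291 − 134·76.
So 76⁻¹ ≡ −134 ≡ 157 (mod 291).

157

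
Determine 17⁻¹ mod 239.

239 = 14*17 + 1
17 = 17*1 + 0
gcd(17, 239) = 1, so the inverse exists.
Bézout: 1 = 1*239 − 14*17.
So 17⁻¹ ≡ −14 ≡ 225 (mod 239).

225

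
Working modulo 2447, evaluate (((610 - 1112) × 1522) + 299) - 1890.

610 - 1112 = -502 ≡ 1945 (mod 2447)
1945 × 1522 = 2960290 ≡ 1867 (mod 2447)
1867 + 299 = 2166
2166 - 1890 = 276

276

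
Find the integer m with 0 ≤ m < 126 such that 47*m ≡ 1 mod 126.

126 = 2×47 + 32
47 = 1×32 + 15
32 = 2×15 + 2
15 = 7×2 + 1
2 = 2×1 + 0
gcd(47, 126) = 1, so the inverse exists.
Bézout: 1 = −22×126 + 59×47.
So 47⁻¹ ≡ 59 (mod 126).

59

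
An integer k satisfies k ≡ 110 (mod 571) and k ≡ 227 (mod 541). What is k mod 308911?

33228

571⁻¹ mod 541: 571×523 ≡ 1 (mod 541), so 571⁻¹ ≡ 523.
k = 110 + 571×((227 − 110)×523 mod 541) = 110 + 571×58 = 33228.
Check: 33228 mod 571 = 110, 33228 mod 541 = 227. ✓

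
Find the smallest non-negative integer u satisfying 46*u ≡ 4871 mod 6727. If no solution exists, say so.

2007

gcd(46, 6727) = 1, so a unique solution mod 6727 exists.
46⁻¹ ≡ 3656 (mod 6727).
u ≡ 3656*4871 ≡ 2007 (mod 6727).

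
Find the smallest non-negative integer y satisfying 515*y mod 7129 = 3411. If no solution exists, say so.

3758

gcd(515, 7129) = 1, so a unique solution mod 7129 exists.
515⁻¹ ≡ 5897 (mod 7129).
y ≡ 5897*3411 ≡ 3758 (mod 7129).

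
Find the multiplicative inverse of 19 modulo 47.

By the extended Euclidean algorithm:
47 = 2×19 + 9
19 = 2×9 + 1
9 = 9×1 + 0
gcd(19, 47) = 1, so the inverse exists.
Bézout: 1 = −2×47 + 5×19.
So 19⁻¹ ≡ 5 (mod 47).

5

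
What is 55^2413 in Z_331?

2413 in binary is 100101101101, i.e. 2413 = 2048 + 256 + 64 + 32 + 8 + 4 + 1.
55^1 ≡ 55 (mod 331)
55^2 ≡ 55^2 = 3025 ≡ 46 (mod 331)
55^4 ≡ 46^2 = 2116 ≡ 130 (mod 331)
55^8 ≡ 130^2 = 16900 ≡ 19 (mod 331)
55^16 ≡ 19^2 = 361 ≡ 30 (mod 331)
55^32 ≡ 30^2 = 900 ≡ 238 (mod 331)
55^64 ≡ 238^2 = 56644 ≡ 43 (mod 331)
55^128 ≡ 43^2 = 1849 ≡ 194 (mod 331)
55^256 ≡ 194^2 = 37636 ≡ 233 (mod 331)
55^512 ≡ 233^2 = 54289 ≡ 5 (mod 331)
55^1024 ≡ 5^2 = 25 (mod 331)
55^2048 ≡ 25^2 = 625 ≡ 294 (mod 331)
55^2413 = 55^2048 · 55^256 · 55^64 · 55^32 · 55^8 · 55^4 · 55^1 ≡ 294 · 233 · 43 · 238 · 19 · 130 · 55 (mod 331).
Accumulate the product:
294 · 233 = 68502 ≡ 316
316 · 43 = 13588 ≡ 17
17 · 238 = 4046 ≡ 74
74 · 19 = 1406 ≡ 82
82 · 130 = 10660 ≡ 68
68 · 55 = 3740 ≡ 99

99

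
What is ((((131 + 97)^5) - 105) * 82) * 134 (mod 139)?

131 + 97 = 228 ≡ 89 (mod 139)
(89)^5 ≡ 78 (mod 139)
78 - 105 = -27 ≡ 112 (mod 139)
112 * 82 = 9184 ≡ 10 (mod 139)
10 * 134 = 1340 ≡ 89 (mod 139)

89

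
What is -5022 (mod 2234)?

-5022 = -3×2234 + 1680, so -5022 ≡ 1680 (mod 2234).

1680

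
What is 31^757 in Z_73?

42

Using repeated squaring:
31^1 ≡ 31 (mod 73)
31^2 ≡ 31^2 = 961 ≡ 12 (mod 73)
31^4 ≡ 12^2 = 144 ≡ 71 (mod 73)
31^8 ≡ 71^2 = 5041 ≡ 4 (mod 73)
31^16 ≡ 4^2 = 16 (mod 73)
31^32 ≡ 16^2 = 256 ≡ 37 (mod 73)
31^64 ≡ 37^2 = 1369 ≡ 55 (mod 73)
31^128 ≡ 55^2 = 3025 ≡ 32 (mod 73)
31^256 ≡ 32^2 = 1024 ≡ 2 (mod 73)
31^512 ≡ 2^2 = 4 (mod 73)
31^757 = 31^512 * 31^128 * 31^64 * 31^32 * 31^16 * 31^4 * 31^1 ≡ 4 * 32 * 55 * 37 * 16 * 71 * 31 (mod 73).
Accumulate the product:
4 * 32 = 128 ≡ 55
55 * 55 = 3025 ≡ 32
32 * 37 = 1184 ≡ 16
16 * 16 = 256 ≡ 37
37 * 71 = 2627 ≡ 72
72 * 31 = 2232 ≡ 42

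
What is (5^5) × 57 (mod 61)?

(5)^5 ≡ 14 (mod 61)
14 × 57 = 798 ≡ 5 (mod 61)

5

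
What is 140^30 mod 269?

By square-and-multiply:
30 in binary is 11110, i.e. 30 = 16 + 8 + 4 + 2.
140^1 ≡ 140 (mod 269)
140^2 ≡ 140^2 = 19600 ≡ 232 (mod 269)
140^4 ≡ 232^2 = 53824 ≡ 24 (mod 269)
140^8 ≡ 24^2 = 576 ≡ 38 (mod 269)
140^16 ≡ 38^2 = 1444 ≡ 99 (mod 269)
140^30 = 140^16 * 140^8 * 140^4 * 140^2 ≡ 99 * 38 * 24 * 232 (mod 269).
Accumulate the product:
99 * 38 = 3762 ≡ 265
265 * 24 = 6360 ≡ 173
173 * 232 = 40136 ≡ 55

55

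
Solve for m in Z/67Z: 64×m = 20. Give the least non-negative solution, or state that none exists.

38

gcd(64, 67) = 1, so a unique solution mod 67 exists.
64⁻¹ ≡ 22 (mod 67).
m ≡ 22×20 ≡ 38 (mod 67).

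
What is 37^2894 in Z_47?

17

Compute successive squares:
37^1 ≡ 37 (mod 47)
37^2 ≡ 37^2 = 1369 ≡ 6 (mod 47)
37^4 ≡ 6^2 = 36 (mod 47)
37^8 ≡ 36^2 = 1296 ≡ 27 (mod 47)
37^16 ≡ 27^2 = 729 ≡ 24 (mod 47)
37^32 ≡ 24^2 = 576 ≡ 12 (mod 47)
37^64 ≡ 12^2 = 144 ≡ 3 (mod 47)
37^128 ≡ 3^2 = 9 (mod 47)
37^256 ≡ 9^2 = 81 ≡ 34 (mod 47)
37^512 ≡ 34^2 = 1156 ≡ 28 (mod 47)
37^1024 ≡ 28^2 = 784 ≡ 32 (mod 47)
37^2048 ≡ 32^2 = 1024 ≡ 37 (mod 47)
37^2894 = 37^2048 · 37^512 · 37^256 · 37^64 · 37^8 · 37^4 · 37^2 ≡ 37 · 28 · 34 · 3 · 27 · 36 · 6 (mod 47).
Accumulate the product:
37 · 28 = 1036 ≡ 2
2 · 34 = 68 ≡ 21
21 · 3 = 63 ≡ 16
16 · 27 = 432 ≡ 9
9 · 36 = 324 ≡ 42
42 · 6 = 252 ≡ 17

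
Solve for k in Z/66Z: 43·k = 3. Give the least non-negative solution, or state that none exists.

gcd(43, 66) = 1, so a unique solution mod 66 exists.
43⁻¹ ≡ 43 (mod 66).
k ≡ 43·3 ≡ 63 (mod 66).

63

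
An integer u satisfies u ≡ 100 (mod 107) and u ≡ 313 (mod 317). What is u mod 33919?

107⁻¹ mod 317: 107*80 ≡ 1 (mod 317), so 107⁻¹ ≡ 80.
u = 100 + 107*((313 − 100)*80 mod 317) = 100 + 107*239 = 25673.

25673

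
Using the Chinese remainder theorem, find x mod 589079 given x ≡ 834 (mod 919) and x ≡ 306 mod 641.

919⁻¹ mod 641: 919×279 ≡ 1 (mod 641), so 919⁻¹ ≡ 279.
x = 834 + 919×((306 − 834)×279 mod 641) = 834 + 919×118 = 109276.

109276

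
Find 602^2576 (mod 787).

179

By square-and-multiply:
2576 in binary is 101000010000, i.e. 2576 = 2048 + 512 + 16.
602^1 ≡ 602 (mod 787)
602^2 ≡ 602^2 = 362404 ≡ 384 (mod 787)
602^4 ≡ 384^2 = 147456 ≡ 287 (mod 787)
602^8 ≡ 287^2 = 82369 ≡ 521 (mod 787)
602^16 ≡ 521^2 = 271441 ≡ 713 (mod 787)
602^32 ≡ 713^2 = 508369 ≡ 754 (mod 787)
602^64 ≡ 754^2 = 568516 ≡ 302 (mod 787)
602^128 ≡ 302^2 = 91204 ≡ 699 (mod 787)
602^256 ≡ 699^2 = 488601 ≡ 661 (mod 787)
602^512 ≡ 661^2 = 436921 ≡ 136 (mod 787)
602^1024 ≡ 136^2 = 18496 ≡ 395 (mod 787)
602^2048 ≡ 395^2 = 156025 ≡ 199 (mod 787)
602^2576 = 602^2048 × 602^512 × 602^16 ≡ 199 × 136 × 713 (mod 787).
Accumulate the product:
199 × 136 = 27064 ≡ 306
306 × 713 = 218178 ≡ 179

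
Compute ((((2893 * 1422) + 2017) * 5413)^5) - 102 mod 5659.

2893 * 1422 = 4113846 ≡ 5412 (mod 5659)
5412 + 2017 = 7429 ≡ 1770 (mod 5659)
1770 * 5413 = 9581010 ≡ 323 (mod 5659)
(323)^5 ≡ 304 (mod 5659)
304 - 102 = 202

202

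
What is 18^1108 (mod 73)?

1108 in binary is 10001010100, i.e. 1108 = 1024 + 64 + 16 + 4.
18^1 ≡ 18 (mod 73)
18^2 ≡ 18^2 = 324 ≡ 32 (mod 73)
18^4 ≡ 32^2 = 1024 ≡ 2 (mod 73)
18^8 ≡ 2^2 = 4 (mod 73)
18^16 ≡ 4^2 = 16 (mod 73)
18^32 ≡ 16^2 = 256 ≡ 37 (mod 73)
18^64 ≡ 37^2 = 1369 ≡ 55 (mod 73)
18^128 ≡ 55^2 = 3025 ≡ 32 (mod 73)
18^256 ≡ 32^2 = 1024 ≡ 2 (mod 73)
18^512 ≡ 2^2 = 4 (mod 73)
18^1024 ≡ 4^2 = 16 (mod 73)
18^1108 = 18^1024 × 18^64 × 18^16 × 18^4 ≡ 16 × 55 × 16 × 2 (mod 73).
Accumulate the product:
16 × 55 = 880 ≡ 4
4 × 16 = 64
64 × 2 = 128 ≡ 55

55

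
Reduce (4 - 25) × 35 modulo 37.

4 - 25 = -21 ≡ 16 (mod 37)
16 × 35 = 560 ≡ 5 (mod 37)

5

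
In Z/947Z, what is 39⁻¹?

170

Run the extended Euclidean algorithm:
947 = 24·39 + 11
39 = 3·11 + 6
11 = 1·6 + 5
6 = 1·5 + 1
5 = 5·1 + 0
gcd(39, 947) = 1, so the inverse exists.
Back-substitute for 1:
1 = 1·6 − 1·5
  = −1·11 + 2·6
  = 2·39 − 7·11
  = −7·947 + 170·39
So 39⁻¹ ≡ 170 (mod 947).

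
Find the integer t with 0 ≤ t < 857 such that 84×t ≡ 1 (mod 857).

Run the extended Euclidean algorithm:
857 = 10×84 + 17
84 = 4×17 + 16
17 = 1×16 + 1
16 = 16×1 + 0
gcd(84, 857) = 1, so the inverse exists.
Bézout: 1 = 5×857 − 51×84.
So 84⁻¹ ≡ −51 ≡ 806 (mod 857).

806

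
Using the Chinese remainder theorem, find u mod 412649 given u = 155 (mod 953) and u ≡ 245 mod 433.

953⁻¹ mod 433: 953·219 ≡ 1 (mod 433), so 953⁻¹ ≡ 219.
u = 155 + 953·((245 − 155)·219 mod 433) = 155 + 953·225 = 214580.

214580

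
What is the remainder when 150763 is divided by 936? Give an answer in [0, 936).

67

150763 = 161×936 + 67, so 150763 ≡ 67 (mod 936).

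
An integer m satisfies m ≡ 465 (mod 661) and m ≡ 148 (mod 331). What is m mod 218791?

210002

661⁻¹ mod 331: 661×330 ≡ 1 (mod 331), so 661⁻¹ ≡ 330.
m = 465 + 661×((148 − 465)×330 mod 331) = 465 + 661×317 = 210002.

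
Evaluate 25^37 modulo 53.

29

25^1 ≡ 25 (mod 53)
25^2 ≡ 25^2 = 625 ≡ 42 (mod 53)
25^4 ≡ 42^2 = 1764 ≡ 15 (mod 53)
25^8 ≡ 15^2 = 225 ≡ 13 (mod 53)
25^16 ≡ 13^2 = 169 ≡ 10 (mod 53)
25^32 ≡ 10^2 = 100 ≡ 47 (mod 53)
25^37 = 25^32 · 25^4 · 25^1 ≡ 47 · 15 · 25 (mod 53).
Accumulate the product:
47 · 15 = 705 ≡ 16
16 · 25 = 400 ≡ 29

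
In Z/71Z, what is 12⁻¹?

Run the extended Euclidean algorithm:
71 = 5·12 + 11
12 = 1·11 + 1
11 = 11·1 + 0
gcd(12, 71) = 1, so the inverse exists.
Back-substitute for 1:
1 = 1·12 − 1·11
  = −1·71 + 6·12
So 12⁻¹ ≡ 6 (mod 71).

6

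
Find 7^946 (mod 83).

11

7^1 ≡ 7 (mod 83)
7^2 ≡ 7^2 = 49 (mod 83)
7^4 ≡ 49^2 = 2401 ≡ 77 (mod 83)
7^8 ≡ 77^2 = 5929 ≡ 36 (mod 83)
7^16 ≡ 36^2 = 1296 ≡ 51 (mod 83)
7^32 ≡ 51^2 = 2601 ≡ 28 (mod 83)
7^64 ≡ 28^2 = 784 ≡ 37 (mod 83)
7^128 ≡ 37^2 = 1369 ≡ 41 (mod 83)
7^256 ≡ 41^2 = 1681 ≡ 21 (mod 83)
7^512 ≡ 21^2 = 441 ≡ 26 (mod 83)
7^946 = 7^512 × 7^256 × 7^128 × 7^32 × 7^16 × 7^2 ≡ 26 × 21 × 41 × 28 × 51 × 49 (mod 83).
Accumulate the product:
26 × 21 = 546 ≡ 48
48 × 41 = 1968 ≡ 59
59 × 28 = 1652 ≡ 75
75 × 51 = 3825 ≡ 7
7 × 49 = 343 ≡ 11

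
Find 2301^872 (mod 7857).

2301^1 ≡ 2301 (mod 7857)
2301^2 ≡ 2301^2 = 5294601 ≡ 6840 (mod 7857)
2301^4 ≡ 6840^2 = 46785600 ≡ 5022 (mod 7857)
2301^8 ≡ 5022^2 = 25220484 ≡ 7371 (mod 7857)
2301^16 ≡ 7371^2 = 54331641 ≡ 486 (mod 7857)
2301^32 ≡ 486^2 = 236196 ≡ 486 (mod 7857)
2301^64 ≡ 486^2 = 236196 ≡ 486 (mod 7857)
2301^128 ≡ 486^2 = 236196 ≡ 486 (mod 7857)
2301^256 ≡ 486^2 = 236196 ≡ 486 (mod 7857)
2301^512 ≡ 486^2 = 236196 ≡ 486 (mod 7857)
2301^872 = 2301^512 · 2301^256 · 2301^64 · 2301^32 · 2301^8 ≡ 486 · 486 · 486 · 486 · 7371 (mod 7857).
Accumulate the product:
486 · 486 = 236196 ≡ 486
486 · 486 = 236196 ≡ 486
486 · 486 = 236196 ≡ 486
486 · 7371 = 3582306 ≡ 7371

7371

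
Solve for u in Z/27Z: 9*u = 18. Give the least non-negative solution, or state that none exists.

gcd(9, 27) = 9, and 9 | 18, so solutions exist.
Divide through by 9: 1*u ≡ 2 mod 3.
1⁻¹ ≡ 1 (mod 3).
u ≡ 1*2 ≡ 2 (mod 3).
The smallest non-negative solution is u = 2.

2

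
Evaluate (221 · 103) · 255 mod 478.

221 · 103 = 22763 ≡ 297 (mod 478)
297 · 255 = 75735 ≡ 211 (mod 478)

211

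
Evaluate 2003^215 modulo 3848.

755

By square-and-multiply:
215 in binary is 11010111, i.e. 215 = 128 + 64 + 16 + 4 + 2 + 1.
2003^1 ≡ 2003 (mod 3848)
2003^2 ≡ 2003^2 = 4012009 ≡ 2393 (mod 3848)
2003^4 ≡ 2393^2 = 5726449 ≡ 625 (mod 3848)
2003^8 ≡ 625^2 = 390625 ≡ 1977 (mod 3848)
2003^16 ≡ 1977^2 = 3908529 ≡ 2809 (mod 3848)
2003^32 ≡ 2809^2 = 7890481 ≡ 2081 (mod 3848)
2003^64 ≡ 2081^2 = 4330561 ≡ 1561 (mod 3848)
2003^128 ≡ 1561^2 = 2436721 ≡ 937 (mod 3848)
2003^215 = 2003^128 · 2003^64 · 2003^16 · 2003^4 · 2003^2 · 2003^1 ≡ 937 · 1561 · 2809 · 625 · 2393 · 2003 (mod 3848).
Accumulate the product:
937 · 1561 = 1462657 ≡ 417
417 · 2809 = 1171353 ≡ 1561
1561 · 625 = 975625 ≡ 2081
2081 · 2393 = 4979833 ≡ 521
521 · 2003 = 1043563 ≡ 755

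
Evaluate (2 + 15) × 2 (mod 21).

2 + 15 = 17
17 × 2 = 34 ≡ 13 (mod 21)

13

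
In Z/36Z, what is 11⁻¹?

Apply the Euclidean algorithm and back-substitute:
36 = 3*11 + 3
11 = 3*3 + 2
3 = 1*2 + 1
2 = 2*1 + 0
gcd(11, 36) = 1, so the inverse exists.
Bézout: 1 = 4*36 − 13*11.
So 11⁻¹ ≡ −13 ≡ 23 (mod 36).

23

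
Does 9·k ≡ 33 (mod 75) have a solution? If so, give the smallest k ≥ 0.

12

gcd(9, 75) = 3, and 3 | 33, so solutions exist.
Divide through by 3: 3·k ≡ 11 (mod 25).
3⁻¹ ≡ 17 (mod 25).
k ≡ 17·11 ≡ 12 (mod 25).
The smallest non-negative solution is k = 12.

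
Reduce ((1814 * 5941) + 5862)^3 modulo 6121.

2808

1814 * 5941 = 10776974 ≡ 4014 (mod 6121)
4014 + 5862 = 9876 ≡ 3755 (mod 6121)
(3755)^3 ≡ 2808 (mod 6121)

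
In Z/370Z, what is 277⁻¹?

By the extended Euclidean algorithm:
370 = 1×277 + 93
277 = 2×93 + 91
93 = 1×91 + 2
91 = 45×2 + 1
2 = 2×1 + 0
gcd(277, 370) = 1, so the inverse exists.
Bézout: 1 = −137×370 + 183×277.
So 277⁻¹ ≡ 183 (mod 370).

183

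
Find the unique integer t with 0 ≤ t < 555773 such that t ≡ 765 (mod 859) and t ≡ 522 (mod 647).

859⁻¹ mod 647: 859·235 ≡ 1 (mod 647), so 859⁻¹ ≡ 235.
t = 765 + 859·((522 − 765)·235 mod 647) = 765 + 859·478 = 411367.
Check: 411367 mod 859 = 765, 411367 mod 647 = 522. ✓

411367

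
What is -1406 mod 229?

-1406 = -7*229 + 197, so -1406 ≡ 197 (mod 229).

197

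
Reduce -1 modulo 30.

-1 = -1·30 + 29, so -1 ≡ 29 (mod 30).

29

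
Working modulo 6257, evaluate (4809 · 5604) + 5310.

4809 · 5604 = 26949636 ≡ 737 (mod 6257)
737 + 5310 = 6047

6047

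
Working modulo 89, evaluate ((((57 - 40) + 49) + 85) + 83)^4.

57 - 40 = 17
17 + 49 = 66
66 + 85 = 151 ≡ 62 (mod 89)
62 + 83 = 145 ≡ 56 (mod 89)
(56)^4 ≡ 85 (mod 89)

85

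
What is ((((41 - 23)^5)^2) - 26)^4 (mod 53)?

13

41 - 23 = 18
(18)^5 ≡ 12 (mod 53)
(12)^2 ≡ 38 (mod 53)
38 - 26 = 12
(12)^4 ≡ 13 (mod 53)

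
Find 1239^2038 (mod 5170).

Compute successive squares:
1239^1 ≡ 1239 (mod 5170)
1239^2 ≡ 1239^2 = 1535121 ≡ 4801 (mod 5170)
1239^4 ≡ 4801^2 = 23049601 ≡ 1741 (mod 5170)
1239^8 ≡ 1741^2 = 3031081 ≡ 1461 (mod 5170)
1239^16 ≡ 1461^2 = 2134521 ≡ 4481 (mod 5170)
1239^32 ≡ 4481^2 = 20079361 ≡ 4251 (mod 5170)
1239^64 ≡ 4251^2 = 18071001 ≡ 1851 (mod 5170)
1239^128 ≡ 1851^2 = 3426201 ≡ 3661 (mod 5170)
1239^256 ≡ 3661^2 = 13402921 ≡ 2281 (mod 5170)
1239^512 ≡ 2281^2 = 5202961 ≡ 1941 (mod 5170)
1239^1024 ≡ 1941^2 = 3767481 ≡ 3721 (mod 5170)
1239^2038 = 1239^1024 * 1239^512 * 1239^256 * 1239^128 * 1239^64 * 1239^32 * 1239^16 * 1239^4 * 1239^2 ≡ 3721 * 1941 * 2281 * 3661 * 1851 * 4251 * 4481 * 1741 * 4801 (mod 5170).
Accumulate the product:
3721 * 1941 = 7222461 ≡ 5141
5141 * 2281 = 11726621 ≡ 1061
1061 * 3661 = 3884321 ≡ 1651
1651 * 1851 = 3056001 ≡ 531
531 * 4251 = 2257281 ≡ 3161
3161 * 4481 = 14164441 ≡ 3811
3811 * 1741 = 6634951 ≡ 1841
1841 * 4801 = 8838641 ≡ 3111

3111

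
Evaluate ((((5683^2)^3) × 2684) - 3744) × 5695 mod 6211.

(5683)^2 ≡ 5500 (mod 6211)
(5500)^3 ≡ 5139 (mod 6211)
5139 × 2684 = 13793076 ≡ 4656 (mod 6211)
4656 - 3744 = 912
912 × 5695 = 5193840 ≡ 1444 (mod 6211)

1444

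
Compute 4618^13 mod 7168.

6144

4618^1 ≡ 4618 (mod 7168)
4618^2 ≡ 4618^2 = 21325924 ≡ 1124 (mod 7168)
4618^4 ≡ 1124^2 = 1263376 ≡ 1808 (mod 7168)
4618^8 ≡ 1808^2 = 3268864 ≡ 256 (mod 7168)
4618^13 = 4618^8 × 4618^4 × 4618^1 ≡ 256 × 1808 × 4618 (mod 7168).
Accumulate the product:
256 × 1808 = 462848 ≡ 4096
4096 × 4618 = 18915328 ≡ 6144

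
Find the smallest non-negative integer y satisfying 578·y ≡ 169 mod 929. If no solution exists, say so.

378

gcd(578, 929) = 1, so a unique solution mod 929 exists.
578⁻¹ ≡ 442 (mod 929).
y ≡ 442·169 ≡ 378 (mod 929).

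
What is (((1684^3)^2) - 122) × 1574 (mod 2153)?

(1684)^3 ≡ 1439 (mod 2153)
(1439)^2 ≡ 1688 (mod 2153)
1688 - 122 = 1566
1566 × 1574 = 2464884 ≡ 1852 (mod 2153)

1852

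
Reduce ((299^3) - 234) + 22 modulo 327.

72

(299)^3 ≡ 284 (mod 327)
284 - 234 = 50
50 + 22 = 72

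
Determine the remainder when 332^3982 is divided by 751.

36

Compute successive squares:
3982 in binary is 111110001110, i.e. 3982 = 2048 + 1024 + 512 + 256 + 128 + 8 + 4 + 2.
332^1 ≡ 332 (mod 751)
332^2 ≡ 332^2 = 110224 ≡ 578 (mod 751)
332^4 ≡ 578^2 = 334084 ≡ 640 (mod 751)
332^8 ≡ 640^2 = 409600 ≡ 305 (mod 751)
332^16 ≡ 305^2 = 93025 ≡ 652 (mod 751)
332^32 ≡ 652^2 = 425104 ≡ 38 (mod 751)
332^64 ≡ 38^2 = 1444 ≡ 693 (mod 751)
332^128 ≡ 693^2 = 480249 ≡ 360 (mod 751)
332^256 ≡ 360^2 = 129600 ≡ 428 (mod 751)
332^512 ≡ 428^2 = 183184 ≡ 691 (mod 751)
332^1024 ≡ 691^2 = 477481 ≡ 596 (mod 751)
332^2048 ≡ 596^2 = 355216 ≡ 744 (mod 751)
332^3982 = 332^2048 × 332^1024 × 332^512 × 332^256 × 332^128 × 332^8 × 332^4 × 332^2 ≡ 744 × 596 × 691 × 428 × 360 × 305 × 640 × 578 (mod 751).
Accumulate the product:
744 × 596 = 443424 ≡ 334
334 × 691 = 230794 ≡ 237
237 × 428 = 101436 ≡ 51
51 × 360 = 18360 ≡ 336
336 × 305 = 102480 ≡ 344
344 × 640 = 220160 ≡ 117
117 × 578 = 67626 ≡ 36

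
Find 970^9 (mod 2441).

2205

9 in binary is 1001, i.e. 9 = 8 + 1.
970^1 ≡ 970 (mod 2441)
970^2 ≡ 970^2 = 940900 ≡ 1115 (mod 2441)
970^4 ≡ 1115^2 = 1243225 ≡ 756 (mod 2441)
970^8 ≡ 756^2 = 571536 ≡ 342 (mod 2441)
970^9 = 970^8 * 970^1 ≡ 342 * 970 (mod 2441).
342 * 970 = 331740 ≡ 2205 (mod 2441).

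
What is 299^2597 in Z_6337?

3406

2597 in binary is 101000100101, i.e. 2597 = 2048 + 512 + 32 + 4 + 1.
299^1 ≡ 299 (mod 6337)
299^2 ≡ 299^2 = 89401 ≡ 683 (mod 6337)
299^4 ≡ 683^2 = 466489 ≡ 3888 (mod 6337)
299^8 ≡ 3888^2 = 15116544 ≡ 2799 (mod 6337)
299^16 ≡ 2799^2 = 7834401 ≡ 1869 (mod 6337)
299^32 ≡ 1869^2 = 3493161 ≡ 1474 (mod 6337)
299^64 ≡ 1474^2 = 2172676 ≡ 5422 (mod 6337)
299^128 ≡ 5422^2 = 29398084 ≡ 741 (mod 6337)
299^256 ≡ 741^2 = 549081 ≡ 4099 (mod 6337)
299^512 ≡ 4099^2 = 16801801 ≡ 2414 (mod 6337)
299^1024 ≡ 2414^2 = 5827396 ≡ 3693 (mod 6337)
299^2048 ≡ 3693^2 = 13638249 ≡ 1025 (mod 6337)
299^2597 = 299^2048 · 299^512 · 299^32 · 299^4 · 299^1 ≡ 1025 · 2414 · 1474 · 3888 · 299 (mod 6337).
Accumulate the product:
1025 · 2414 = 2474350 ≡ 2920
2920 · 1474 = 4304080 ≡ 1257
1257 · 3888 = 4887216 ≡ 1389
1389 · 299 = 415311 ≡ 3406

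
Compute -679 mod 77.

14

-679 = -9×77 + 14, so -679 ≡ 14 (mod 77).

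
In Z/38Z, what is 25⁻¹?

Apply the Euclidean algorithm and back-substitute:
38 = 1·25 + 13
25 = 1·13 + 12
13 = 1·12 + 1
12 = 12·1 + 0
gcd(25, 38) = 1, so the inverse exists.
Back-substitute for 1:
1 = 1·13 − 1·12
  = −1·25 + 2·13
  = 2·38 − 3·25
So 25⁻¹ ≡ −3 ≡ 35 (mod 38).

35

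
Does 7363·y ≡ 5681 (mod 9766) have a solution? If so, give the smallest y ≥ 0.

8455

gcd(7363, 9766) = 1, so a unique solution mod 9766 exists.
7363⁻¹ ≡ 6405 (mod 9766).
y ≡ 6405·5681 ≡ 8455 (mod 9766).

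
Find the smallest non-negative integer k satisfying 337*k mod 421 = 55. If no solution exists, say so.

gcd(337, 421) = 1, so a unique solution mod 421 exists.
337⁻¹ ≡ 5 (mod 421).
k ≡ 5*55 ≡ 275 (mod 421).

275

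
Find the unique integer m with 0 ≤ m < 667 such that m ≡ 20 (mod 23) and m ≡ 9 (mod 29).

618

23⁻¹ mod 29: 23×24 ≡ 1 (mod 29), so 23⁻¹ ≡ 24.
m = 20 + 23×((9 − 20)×24 mod 29) = 20 + 23×26 = 618.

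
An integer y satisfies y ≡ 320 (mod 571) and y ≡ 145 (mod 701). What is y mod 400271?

571⁻¹ mod 701: 571*275 ≡ 1 (mod 701), so 571⁻¹ ≡ 275.
y = 320 + 571*((145 − 320)*275 mod 701) = 320 + 571*244 = 139644.
Check: 139644 mod 571 = 320, 139644 mod 701 = 145. ✓

139644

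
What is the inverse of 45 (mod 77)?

12

Run the extended Euclidean algorithm:
77 = 1×45 + 32
45 = 1×32 + 13
32 = 2×13 + 6
13 = 2×6 + 1
6 = 6×1 + 0
gcd(45, 77) = 1, so the inverse exists.
Back-substitute for 1:
1 = 1×13 − 2×6
  = −2×32 + 5×13
  = 5×45 − 7×32
  = −7×77 + 12×45
So 45⁻¹ ≡ 12 (mod 77).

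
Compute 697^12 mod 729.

631

Using repeated squaring:
12 in binary is 1100, i.e. 12 = 8 + 4.
697^1 ≡ 697 (mod 729)
697^2 ≡ 697^2 = 485809 ≡ 295 (mod 729)
697^4 ≡ 295^2 = 87025 ≡ 274 (mod 729)
697^8 ≡ 274^2 = 75076 ≡ 718 (mod 729)
697^12 = 697^8 * 697^4 ≡ 718 * 274 (mod 729).
718 * 274 = 196732 ≡ 631 (mod 729).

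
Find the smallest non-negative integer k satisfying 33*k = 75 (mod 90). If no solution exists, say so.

gcd(33, 90) = 3, and 3 | 75, so solutions exist.
Divide through by 3: 11*k ≡ 25 (mod 30).
11⁻¹ ≡ 11 (mod 30).
k ≡ 11*25 ≡ 5 (mod 30).
The smallest non-negative solution is k = 5.

5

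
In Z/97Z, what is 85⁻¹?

By the extended Euclidean algorithm:
97 = 1*85 + 12
85 = 7*12 + 1
12 = 12*1 + 0
gcd(85, 97) = 1, so the inverse exists.
Back-substitute for 1:
1 = 1*85 − 7*12
  = −7*97 + 8*85
So 85⁻¹ ≡ 8 (mod 97).

8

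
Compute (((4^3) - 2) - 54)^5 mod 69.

(4)^3 ≡ 64 (mod 69)
64 - 2 = 62
62 - 54 = 8
(8)^5 ≡ 62 (mod 69)

62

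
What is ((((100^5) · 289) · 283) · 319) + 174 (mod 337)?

286

(100)^5 ≡ 170 (mod 337)
170 · 289 = 49130 ≡ 265 (mod 337)
265 · 283 = 74995 ≡ 181 (mod 337)
181 · 319 = 57739 ≡ 112 (mod 337)
112 + 174 = 286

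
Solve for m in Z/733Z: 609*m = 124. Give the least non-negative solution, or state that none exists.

gcd(609, 733) = 1, so a unique solution mod 733 exists.
609⁻¹ ≡ 266 (mod 733).
m ≡ 266*124 ≡ 732 (mod 733).

732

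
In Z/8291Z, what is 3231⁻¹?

1165

By the extended Euclidean algorithm:
8291 = 2·3231 + 1829
3231 = 1·1829 + 1402
1829 = 1·1402 + 427
1402 = 3·427 + 121
427 = 3·121 + 64
121 = 1·64 + 57
64 = 1·57 + 7
57 = 8·7 + 1
7 = 7·1 + 0
gcd(3231, 8291) = 1, so the inverse exists.
Back-substitute for 1:
1 = 1·57 − 8·7
  = −8·64 + 9·57
  = 9·121 − 17·64
  = −17·427 + 60·121
  = 60·1402 − 197·427
  = −197·1829 + 257·1402
  = 257·3231 − 454·1829
  = −454·8291 + 1165·3231
So 3231⁻¹ ≡ 1165 (mod 8291).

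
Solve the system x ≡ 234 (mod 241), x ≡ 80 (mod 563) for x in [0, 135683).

130133

241⁻¹ mod 563: 241×278 ≡ 1 (mod 563), so 241⁻¹ ≡ 278.
x = 234 + 241×((80 − 234)×278 mod 563) = 234 + 241×539 = 130133.
Check: 130133 mod 241 = 234, 130133 mod 563 = 80. ✓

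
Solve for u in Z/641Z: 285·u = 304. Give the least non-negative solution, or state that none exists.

172

gcd(285, 641) = 1, so a unique solution mod 641 exists.
285⁻¹ ≡ 9 (mod 641).
u ≡ 9·304 ≡ 172 (mod 641).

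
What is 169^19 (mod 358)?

321

Using repeated squaring:
19 in binary is 10011, i.e. 19 = 16 + 2 + 1.
169^1 ≡ 169 (mod 358)
169^2 ≡ 169^2 = 28561 ≡ 279 (mod 358)
169^4 ≡ 279^2 = 77841 ≡ 155 (mod 358)
169^8 ≡ 155^2 = 24025 ≡ 39 (mod 358)
169^16 ≡ 39^2 = 1521 ≡ 89 (mod 358)
169^19 = 169^16 · 169^2 · 169^1 ≡ 89 · 279 · 169 (mod 358).
Accumulate the product:
89 · 279 = 24831 ≡ 129
129 · 169 = 21801 ≡ 321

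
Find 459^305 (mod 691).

By square-and-multiply:
459^1 ≡ 459 (mod 691)
459^2 ≡ 459^2 = 210681 ≡ 617 (mod 691)
459^4 ≡ 617^2 = 380689 ≡ 639 (mod 691)
459^8 ≡ 639^2 = 408321 ≡ 631 (mod 691)
459^16 ≡ 631^2 = 398161 ≡ 145 (mod 691)
459^32 ≡ 145^2 = 21025 ≡ 295 (mod 691)
459^64 ≡ 295^2 = 87025 ≡ 650 (mod 691)
459^128 ≡ 650^2 = 422500 ≡ 299 (mod 691)
459^256 ≡ 299^2 = 89401 ≡ 262 (mod 691)
459^305 = 459^256 · 459^32 · 459^16 · 459^1 ≡ 262 · 295 · 145 · 459 (mod 691).
Accumulate the product:
262 · 295 = 77290 ≡ 589
589 · 145 = 85405 ≡ 412
412 · 459 = 189108 ≡ 465

465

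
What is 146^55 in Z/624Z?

55 in binary is 110111, i.e. 55 = 32 + 16 + 4 + 2 + 1.
146^1 ≡ 146 (mod 624)
146^2 ≡ 146^2 = 21316 ≡ 100 (mod 624)
146^4 ≡ 100^2 = 10000 ≡ 16 (mod 624)
146^8 ≡ 16^2 = 256 (mod 624)
146^16 ≡ 256^2 = 65536 ≡ 16 (mod 624)
146^32 ≡ 16^2 = 256 (mod 624)
146^55 = 146^32 · 146^16 · 146^4 · 146^2 · 146^1 ≡ 256 · 16 · 16 · 100 · 146 (mod 624).
Accumulate the product:
256 · 16 = 4096 ≡ 352
352 · 16 = 5632 ≡ 16
16 · 100 = 1600 ≡ 352
352 · 146 = 51392 ≡ 224

224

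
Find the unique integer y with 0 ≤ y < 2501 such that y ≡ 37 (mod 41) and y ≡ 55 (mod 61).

2251

41⁻¹ mod 61: 41*3 ≡ 1 (mod 61), so 41⁻¹ ≡ 3.
y = 37 + 41*((55 − 37)*3 mod 61) = 37 + 41*54 = 2251.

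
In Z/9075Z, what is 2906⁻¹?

9075 = 3×2906 + 357
2906 = 8×357 + 50
357 = 7×50 + 7
50 = 7×7 + 1
7 = 7×1 + 0
gcd(2906, 9075) = 1, so the inverse exists.
Back-substitute for 1:
1 = 1×50 − 7×7
  = −7×357 + 50×50
  = 50×2906 − 407×357
  = −407×9075 + 1271×2906
So 2906⁻¹ ≡ 1271 (mod 9075).

1271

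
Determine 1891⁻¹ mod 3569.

3569 = 1·1891 + 1678
1891 = 1·1678 + 213
1678 = 7·213 + 187
213 = 1·187 + 26
187 = 7·26 + 5
26 = 5·5 + 1
5 = 5·1 + 0
gcd(1891, 3569) = 1, so the inverse exists.
Back-substitute for 1:
1 = 1·26 − 5·5
  = −5·187 + 36·26
  = 36·213 − 41·187
  = −41·1678 + 323·213
  = 323·1891 − 364·1678
  = −364·3569 + 687·1891
So 1891⁻¹ ≡ 687 (mod 3569).

687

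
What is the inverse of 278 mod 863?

357

863 = 3×278 + 29
278 = 9×29 + 17
29 = 1×17 + 12
17 = 1×12 + 5
12 = 2×5 + 2
5 = 2×2 + 1
2 = 2×1 + 0
gcd(278, 863) = 1, so the inverse exists.
Back-substitute for 1:
1 = 1×5 − 2×2
  = −2×12 + 5×5
  = 5×17 − 7×12
  = −7×29 + 12×17
  = 12×278 − 115×29
  = −115×863 + 357×278
So 278⁻¹ ≡ 357 (mod 863).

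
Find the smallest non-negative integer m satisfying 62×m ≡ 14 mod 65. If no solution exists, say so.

gcd(62, 65) = 1, so a unique solution mod 65 exists.
62⁻¹ ≡ 43 (mod 65).
m ≡ 43×14 ≡ 17 (mod 65).

17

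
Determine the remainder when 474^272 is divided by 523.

272 in binary is 100010000, i.e. 272 = 256 + 16.
474^1 ≡ 474 (mod 523)
474^2 ≡ 474^2 = 224676 ≡ 309 (mod 523)
474^4 ≡ 309^2 = 95481 ≡ 295 (mod 523)
474^8 ≡ 295^2 = 87025 ≡ 207 (mod 523)
474^16 ≡ 207^2 = 42849 ≡ 486 (mod 523)
474^32 ≡ 486^2 = 236196 ≡ 323 (mod 523)
474^64 ≡ 323^2 = 104329 ≡ 252 (mod 523)
474^128 ≡ 252^2 = 63504 ≡ 221 (mod 523)
474^256 ≡ 221^2 = 48841 ≡ 202 (mod 523)
474^272 = 474^256 * 474^16 ≡ 202 * 486 (mod 523).
202 * 486 = 98172 ≡ 371 (mod 523).

371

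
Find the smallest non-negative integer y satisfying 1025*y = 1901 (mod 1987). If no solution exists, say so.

975

gcd(1025, 1987) = 1, so a unique solution mod 1987 exists.
1025⁻¹ ≡ 1167 (mod 1987).
y ≡ 1167*1901 ≡ 975 (mod 1987).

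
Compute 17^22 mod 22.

By square-and-multiply:
22 in binary is 10110, i.e. 22 = 16 + 4 + 2.
17^1 ≡ 17 (mod 22)
17^2 ≡ 17^2 = 289 ≡ 3 (mod 22)
17^4 ≡ 3^2 = 9 (mod 22)
17^8 ≡ 9^2 = 81 ≡ 15 (mod 22)
17^16 ≡ 15^2 = 225 ≡ 5 (mod 22)
17^22 = 17^16 * 17^4 * 17^2 ≡ 5 * 9 * 3 (mod 22).
Accumulate the product:
5 * 9 = 45 ≡ 1
1 * 3 = 3

3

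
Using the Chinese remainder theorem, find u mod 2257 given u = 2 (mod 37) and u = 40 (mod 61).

37⁻¹ mod 61: 37·33 ≡ 1 (mod 61), so 37⁻¹ ≡ 33.
u = 2 + 37·((40 − 2)·33 mod 61) = 2 + 37·34 = 1260.
Check: 1260 mod 37 = 2, 1260 mod 61 = 40. ✓

1260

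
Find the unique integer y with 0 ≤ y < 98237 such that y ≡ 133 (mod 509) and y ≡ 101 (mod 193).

8786

509⁻¹ mod 193: 509·102 ≡ 1 (mod 193), so 509⁻¹ ≡ 102.
y = 133 + 509·((101 − 133)·102 mod 193) = 133 + 509·17 = 8786.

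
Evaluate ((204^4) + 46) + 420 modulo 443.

256

(204)^4 ≡ 233 (mod 443)
233 + 46 = 279
279 + 420 = 699 ≡ 256 (mod 443)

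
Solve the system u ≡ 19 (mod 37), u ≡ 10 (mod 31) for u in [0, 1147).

37⁻¹ mod 31: 37·26 ≡ 1 (mod 31), so 37⁻¹ ≡ 26.
u = 19 + 37·((10 − 19)·26 mod 31) = 19 + 37·14 = 537.
Check: 537 mod 37 = 19, 537 mod 31 = 10. ✓

537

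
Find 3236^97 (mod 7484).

6108

Using repeated squaring:
97 in binary is 1100001, i.e. 97 = 64 + 32 + 1.
3236^1 ≡ 3236 (mod 7484)
3236^2 ≡ 3236^2 = 10471696 ≡ 1580 (mod 7484)
3236^4 ≡ 1580^2 = 2496400 ≡ 4228 (mod 7484)
3236^8 ≡ 4228^2 = 17875984 ≡ 4192 (mod 7484)
3236^16 ≡ 4192^2 = 17572864 ≡ 432 (mod 7484)
3236^32 ≡ 432^2 = 186624 ≡ 7008 (mod 7484)
3236^64 ≡ 7008^2 = 49112064 ≡ 2056 (mod 7484)
3236^97 = 3236^64 * 3236^32 * 3236^1 ≡ 2056 * 7008 * 3236 (mod 7484).
Accumulate the product:
2056 * 7008 = 14408448 ≡ 1748
1748 * 3236 = 5656528 ≡ 6108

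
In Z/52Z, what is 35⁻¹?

52 = 1×35 + 17
35 = 2×17 + 1
17 = 17×1 + 0
gcd(35, 52) = 1, so the inverse exists.
Back-substitute for 1:
1 = 1×35 − 2×17
  = −2×52 + 3×35
So 35⁻¹ ≡ 3 (mod 52).

3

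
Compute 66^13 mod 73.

7

Using repeated squaring:
13 in binary is 1101, i.e. 13 = 8 + 4 + 1.
66^1 ≡ 66 (mod 73)
66^2 ≡ 66^2 = 4356 ≡ 49 (mod 73)
66^4 ≡ 49^2 = 2401 ≡ 65 (mod 73)
66^8 ≡ 65^2 = 4225 ≡ 64 (mod 73)
66^13 = 66^8 * 66^4 * 66^1 ≡ 64 * 65 * 66 (mod 73).
Accumulate the product:
64 * 65 = 4160 ≡ 72
72 * 66 = 4752 ≡ 7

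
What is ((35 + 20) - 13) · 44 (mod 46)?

8

35 + 20 = 55 ≡ 9 (mod 46)
9 - 13 = -4 ≡ 42 (mod 46)
42 · 44 = 1848 ≡ 8 (mod 46)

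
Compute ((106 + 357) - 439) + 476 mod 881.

106 + 357 = 463
463 - 439 = 24
24 + 476 = 500

500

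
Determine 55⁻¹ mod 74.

74 = 1·55 + 19
55 = 2·19 + 17
19 = 1·17 + 2
17 = 8·2 + 1
2 = 2·1 + 0
gcd(55, 74) = 1, so the inverse exists.
Back-substitute for 1:
1 = 1·17 − 8·2
  = −8·19 + 9·17
  = 9·55 − 26·19
  = −26·74 + 35·55
So 55⁻¹ ≡ 35 (mod 74).

35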